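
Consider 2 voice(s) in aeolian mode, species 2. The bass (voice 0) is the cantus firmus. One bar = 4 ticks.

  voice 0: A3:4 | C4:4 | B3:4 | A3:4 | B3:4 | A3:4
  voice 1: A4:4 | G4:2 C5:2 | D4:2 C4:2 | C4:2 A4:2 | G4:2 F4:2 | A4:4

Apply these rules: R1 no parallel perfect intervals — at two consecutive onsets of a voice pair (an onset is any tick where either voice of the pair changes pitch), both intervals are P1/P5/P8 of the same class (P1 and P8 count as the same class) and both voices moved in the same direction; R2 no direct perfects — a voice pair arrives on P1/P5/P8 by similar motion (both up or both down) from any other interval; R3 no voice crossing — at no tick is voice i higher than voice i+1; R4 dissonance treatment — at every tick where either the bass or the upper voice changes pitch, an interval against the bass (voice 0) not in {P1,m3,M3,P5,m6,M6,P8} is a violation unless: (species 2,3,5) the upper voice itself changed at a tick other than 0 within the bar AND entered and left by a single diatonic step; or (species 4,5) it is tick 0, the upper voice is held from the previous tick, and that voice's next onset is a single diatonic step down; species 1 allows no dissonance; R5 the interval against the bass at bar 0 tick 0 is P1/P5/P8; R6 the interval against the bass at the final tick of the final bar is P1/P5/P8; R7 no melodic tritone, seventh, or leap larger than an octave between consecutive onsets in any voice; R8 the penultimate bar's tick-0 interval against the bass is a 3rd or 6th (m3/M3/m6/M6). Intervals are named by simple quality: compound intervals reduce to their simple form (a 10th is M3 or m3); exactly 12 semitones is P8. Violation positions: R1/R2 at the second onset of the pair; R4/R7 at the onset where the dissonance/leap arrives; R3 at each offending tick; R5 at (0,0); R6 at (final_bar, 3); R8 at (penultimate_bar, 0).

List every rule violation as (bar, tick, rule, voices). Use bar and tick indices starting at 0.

bar 0: v0=A3 v1=A4 downbeat P8
bar 1: v0=C4 v1=G4 downbeat P5
bar 2: v0=B3 v1=D4 downbeat m3
bar 3: v0=A3 v1=C4 downbeat m3
bar 4: v0=B3 v1=G4 downbeat m6
bar 5: v0=A3 v1=A4 downbeat P8
  -> R7 @ bar 2 tick 0 v(1,): C5->D4 leap 10st
  -> R4 @ bar 2 tick 2 v(0, 1): B3/C4 m2 untreated
  -> R4 @ bar 4 tick 2 v(0, 1): B3/F4 TT untreated

(2, 0, R7, (1,))
(2, 2, R4, (0, 1))
(4, 2, R4, (0, 1))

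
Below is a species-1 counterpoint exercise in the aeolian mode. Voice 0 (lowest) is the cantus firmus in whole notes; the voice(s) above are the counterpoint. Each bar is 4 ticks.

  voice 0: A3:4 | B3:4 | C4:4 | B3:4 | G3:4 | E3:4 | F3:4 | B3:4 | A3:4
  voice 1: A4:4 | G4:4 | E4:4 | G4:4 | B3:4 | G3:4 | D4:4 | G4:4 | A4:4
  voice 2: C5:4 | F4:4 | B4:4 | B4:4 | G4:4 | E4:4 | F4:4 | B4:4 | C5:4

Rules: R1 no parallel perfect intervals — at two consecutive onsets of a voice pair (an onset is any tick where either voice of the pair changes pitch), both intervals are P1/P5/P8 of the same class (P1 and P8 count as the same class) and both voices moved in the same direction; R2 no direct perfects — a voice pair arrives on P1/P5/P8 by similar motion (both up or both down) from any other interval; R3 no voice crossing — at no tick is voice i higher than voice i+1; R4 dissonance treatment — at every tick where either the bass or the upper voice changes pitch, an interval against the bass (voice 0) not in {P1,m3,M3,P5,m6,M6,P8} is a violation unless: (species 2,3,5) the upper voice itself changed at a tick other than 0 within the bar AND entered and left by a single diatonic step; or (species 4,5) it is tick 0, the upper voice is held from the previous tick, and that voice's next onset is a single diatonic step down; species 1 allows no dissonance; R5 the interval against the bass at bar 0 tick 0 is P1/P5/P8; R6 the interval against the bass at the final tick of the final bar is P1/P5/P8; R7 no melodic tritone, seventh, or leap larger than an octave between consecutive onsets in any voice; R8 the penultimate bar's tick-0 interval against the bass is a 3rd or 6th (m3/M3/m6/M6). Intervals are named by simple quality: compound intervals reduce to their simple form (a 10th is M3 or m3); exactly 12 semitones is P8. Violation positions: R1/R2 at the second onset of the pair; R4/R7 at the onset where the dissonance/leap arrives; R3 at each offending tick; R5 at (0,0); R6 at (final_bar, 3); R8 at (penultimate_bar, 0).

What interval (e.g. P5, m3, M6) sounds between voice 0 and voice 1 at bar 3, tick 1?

voice 0=B3 voice 1=G4 -> m6

m6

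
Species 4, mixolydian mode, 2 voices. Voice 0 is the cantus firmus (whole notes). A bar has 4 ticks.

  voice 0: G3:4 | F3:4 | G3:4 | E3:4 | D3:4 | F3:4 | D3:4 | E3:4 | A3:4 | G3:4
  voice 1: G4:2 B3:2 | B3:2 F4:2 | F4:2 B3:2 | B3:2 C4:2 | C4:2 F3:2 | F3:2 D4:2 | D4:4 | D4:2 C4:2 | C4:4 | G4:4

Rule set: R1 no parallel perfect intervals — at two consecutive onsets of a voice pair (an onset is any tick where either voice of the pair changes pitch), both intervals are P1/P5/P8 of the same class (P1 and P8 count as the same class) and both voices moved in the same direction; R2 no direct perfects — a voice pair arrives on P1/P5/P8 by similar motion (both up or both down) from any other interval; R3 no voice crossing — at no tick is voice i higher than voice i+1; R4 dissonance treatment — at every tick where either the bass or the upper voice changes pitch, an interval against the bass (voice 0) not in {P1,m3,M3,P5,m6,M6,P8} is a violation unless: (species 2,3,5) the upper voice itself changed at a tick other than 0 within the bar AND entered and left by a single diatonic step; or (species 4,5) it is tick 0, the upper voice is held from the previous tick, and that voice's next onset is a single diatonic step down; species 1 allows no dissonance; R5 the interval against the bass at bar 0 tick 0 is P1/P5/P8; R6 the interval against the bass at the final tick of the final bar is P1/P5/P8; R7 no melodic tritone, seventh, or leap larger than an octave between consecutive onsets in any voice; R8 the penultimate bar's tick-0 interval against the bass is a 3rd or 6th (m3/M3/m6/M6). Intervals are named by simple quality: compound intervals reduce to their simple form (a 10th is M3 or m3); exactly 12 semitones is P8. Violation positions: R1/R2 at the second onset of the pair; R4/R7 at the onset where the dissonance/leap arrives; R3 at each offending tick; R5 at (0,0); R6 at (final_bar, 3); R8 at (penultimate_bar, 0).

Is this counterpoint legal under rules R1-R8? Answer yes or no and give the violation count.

bar 0: v0=G3 v1=G4 (P8)
bar 1: v0=F3 v1=B3 (TT)
bar 2: v0=G3 v1=F4 (m7)
bar 3: v0=E3 v1=B3 (P5)
bar 4: v0=D3 v1=C4 (m7)
bar 5: v0=F3 v1=F3 (P1)
bar 6: v0=D3 v1=D4 (P8)
bar 7: v0=E3 v1=D4 (m7)
bar 8: v0=A3 v1=C4 (m3)
bar 9: v0=G3 v1=G4 (P8)
  R4 @ bar1.0: F3/B3 TT untreated
  R7 @ bar1.2: B3->F4 leap 6st
  R4 @ bar2.0: G3/F4 m7 untreated
  R7 @ bar2.2: F4->B3 leap 6st
  R4 @ bar4.0: D3/C4 m7 untreated

No (5 violations)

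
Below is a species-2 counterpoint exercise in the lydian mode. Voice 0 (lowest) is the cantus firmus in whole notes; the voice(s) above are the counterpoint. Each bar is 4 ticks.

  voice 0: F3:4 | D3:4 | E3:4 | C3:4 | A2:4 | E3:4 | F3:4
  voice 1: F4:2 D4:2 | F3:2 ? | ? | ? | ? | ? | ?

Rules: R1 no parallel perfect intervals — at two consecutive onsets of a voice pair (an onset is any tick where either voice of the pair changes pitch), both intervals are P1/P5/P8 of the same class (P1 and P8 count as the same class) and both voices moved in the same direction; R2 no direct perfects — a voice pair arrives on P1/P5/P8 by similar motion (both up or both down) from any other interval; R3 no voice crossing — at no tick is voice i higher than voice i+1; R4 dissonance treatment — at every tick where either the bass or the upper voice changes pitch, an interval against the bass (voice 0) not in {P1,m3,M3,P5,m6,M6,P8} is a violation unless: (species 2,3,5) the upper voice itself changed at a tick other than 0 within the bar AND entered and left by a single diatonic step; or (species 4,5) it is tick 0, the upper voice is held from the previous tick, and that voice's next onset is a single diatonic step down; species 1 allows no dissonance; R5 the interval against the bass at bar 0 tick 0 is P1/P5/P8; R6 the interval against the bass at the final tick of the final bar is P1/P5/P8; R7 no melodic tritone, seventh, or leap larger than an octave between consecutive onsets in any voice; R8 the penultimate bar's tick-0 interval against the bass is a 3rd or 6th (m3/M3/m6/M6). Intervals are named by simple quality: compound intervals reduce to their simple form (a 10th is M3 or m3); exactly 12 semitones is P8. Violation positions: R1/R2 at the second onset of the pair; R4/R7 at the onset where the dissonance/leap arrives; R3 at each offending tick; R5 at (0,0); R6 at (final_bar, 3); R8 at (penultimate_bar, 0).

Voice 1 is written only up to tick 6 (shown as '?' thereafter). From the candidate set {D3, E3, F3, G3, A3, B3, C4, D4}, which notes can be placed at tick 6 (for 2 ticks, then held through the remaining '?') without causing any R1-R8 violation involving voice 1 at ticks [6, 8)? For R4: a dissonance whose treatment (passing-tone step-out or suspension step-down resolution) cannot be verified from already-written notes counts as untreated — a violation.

{A3, D3, D4, F3}

D3: legal
E3: violates R4
F3: legal
G3: violates R4
A3: legal
B3: violates R7
C4: violates R4
D4: legal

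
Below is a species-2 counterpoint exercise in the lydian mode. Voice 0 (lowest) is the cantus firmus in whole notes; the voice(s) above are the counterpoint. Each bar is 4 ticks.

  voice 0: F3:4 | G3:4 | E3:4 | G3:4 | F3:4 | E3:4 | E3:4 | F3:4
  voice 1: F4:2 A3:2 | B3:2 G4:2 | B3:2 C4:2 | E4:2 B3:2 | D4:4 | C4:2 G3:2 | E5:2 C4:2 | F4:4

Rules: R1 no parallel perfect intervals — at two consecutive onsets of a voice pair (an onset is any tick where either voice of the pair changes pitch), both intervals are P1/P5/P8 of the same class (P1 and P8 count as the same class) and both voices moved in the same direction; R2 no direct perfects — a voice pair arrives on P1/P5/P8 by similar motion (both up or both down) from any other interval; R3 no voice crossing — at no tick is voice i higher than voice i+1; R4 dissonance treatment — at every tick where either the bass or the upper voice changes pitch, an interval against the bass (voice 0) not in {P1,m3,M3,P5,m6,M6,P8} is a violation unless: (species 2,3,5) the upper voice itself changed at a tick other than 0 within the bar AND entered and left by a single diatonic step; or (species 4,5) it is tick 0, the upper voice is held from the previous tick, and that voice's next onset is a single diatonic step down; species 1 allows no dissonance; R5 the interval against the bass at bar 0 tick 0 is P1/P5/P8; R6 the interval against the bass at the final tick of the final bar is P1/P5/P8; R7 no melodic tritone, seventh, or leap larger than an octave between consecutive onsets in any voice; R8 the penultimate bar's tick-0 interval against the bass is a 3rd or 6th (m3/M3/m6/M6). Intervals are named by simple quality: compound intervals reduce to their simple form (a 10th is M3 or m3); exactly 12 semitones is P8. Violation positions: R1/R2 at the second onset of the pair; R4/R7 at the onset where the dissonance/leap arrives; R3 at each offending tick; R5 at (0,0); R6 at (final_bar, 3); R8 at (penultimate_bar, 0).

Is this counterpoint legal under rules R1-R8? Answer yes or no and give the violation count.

bar 0: v0=F3 v1=F4 (P8)
bar 1: v0=G3 v1=B3 (M3)
bar 2: v0=E3 v1=B3 (P5)
bar 3: v0=G3 v1=E4 (M6)
bar 4: v0=F3 v1=D4 (M6)
bar 5: v0=E3 v1=C4 (m6)
bar 6: v0=E3 v1=E5 (P1)
bar 7: v0=F3 v1=F4 (P8)
  R2 @ bar2.0: G3/G4 P8 -> E3/B3 P5 similar
  R7 @ bar6.0: G3->E5 leap 21st
  R8 @ bar6.0: penult P1 not 3rd/6th
  R7 @ bar6.2: E5->C4 leap 16st
  R2 @ bar7.0: E3/C4 m6 -> F3/F4 P8 similar

No (5 violations)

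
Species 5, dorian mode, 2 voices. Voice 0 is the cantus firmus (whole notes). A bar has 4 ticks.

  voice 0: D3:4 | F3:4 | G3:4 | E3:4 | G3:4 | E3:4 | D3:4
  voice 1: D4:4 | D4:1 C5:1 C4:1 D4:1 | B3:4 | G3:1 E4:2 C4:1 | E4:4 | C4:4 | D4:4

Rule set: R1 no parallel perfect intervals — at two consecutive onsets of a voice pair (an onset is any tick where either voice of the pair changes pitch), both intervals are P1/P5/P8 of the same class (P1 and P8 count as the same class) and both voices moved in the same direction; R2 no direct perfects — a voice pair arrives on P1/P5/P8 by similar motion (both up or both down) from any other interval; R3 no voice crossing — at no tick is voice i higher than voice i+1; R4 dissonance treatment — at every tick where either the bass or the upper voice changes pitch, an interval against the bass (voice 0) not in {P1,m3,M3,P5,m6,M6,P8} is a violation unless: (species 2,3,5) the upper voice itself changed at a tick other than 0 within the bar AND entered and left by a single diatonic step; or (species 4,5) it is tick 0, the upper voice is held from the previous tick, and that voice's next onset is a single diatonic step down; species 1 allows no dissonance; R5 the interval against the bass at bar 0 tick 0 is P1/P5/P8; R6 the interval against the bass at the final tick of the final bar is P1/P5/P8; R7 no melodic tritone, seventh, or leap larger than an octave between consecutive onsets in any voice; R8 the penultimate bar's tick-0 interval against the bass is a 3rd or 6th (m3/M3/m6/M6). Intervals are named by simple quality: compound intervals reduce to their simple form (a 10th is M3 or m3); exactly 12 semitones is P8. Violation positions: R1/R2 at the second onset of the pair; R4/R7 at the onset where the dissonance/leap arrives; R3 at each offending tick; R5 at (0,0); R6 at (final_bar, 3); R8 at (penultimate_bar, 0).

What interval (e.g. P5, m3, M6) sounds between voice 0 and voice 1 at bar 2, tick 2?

M3

voice 0=G3 voice 1=B3 -> M3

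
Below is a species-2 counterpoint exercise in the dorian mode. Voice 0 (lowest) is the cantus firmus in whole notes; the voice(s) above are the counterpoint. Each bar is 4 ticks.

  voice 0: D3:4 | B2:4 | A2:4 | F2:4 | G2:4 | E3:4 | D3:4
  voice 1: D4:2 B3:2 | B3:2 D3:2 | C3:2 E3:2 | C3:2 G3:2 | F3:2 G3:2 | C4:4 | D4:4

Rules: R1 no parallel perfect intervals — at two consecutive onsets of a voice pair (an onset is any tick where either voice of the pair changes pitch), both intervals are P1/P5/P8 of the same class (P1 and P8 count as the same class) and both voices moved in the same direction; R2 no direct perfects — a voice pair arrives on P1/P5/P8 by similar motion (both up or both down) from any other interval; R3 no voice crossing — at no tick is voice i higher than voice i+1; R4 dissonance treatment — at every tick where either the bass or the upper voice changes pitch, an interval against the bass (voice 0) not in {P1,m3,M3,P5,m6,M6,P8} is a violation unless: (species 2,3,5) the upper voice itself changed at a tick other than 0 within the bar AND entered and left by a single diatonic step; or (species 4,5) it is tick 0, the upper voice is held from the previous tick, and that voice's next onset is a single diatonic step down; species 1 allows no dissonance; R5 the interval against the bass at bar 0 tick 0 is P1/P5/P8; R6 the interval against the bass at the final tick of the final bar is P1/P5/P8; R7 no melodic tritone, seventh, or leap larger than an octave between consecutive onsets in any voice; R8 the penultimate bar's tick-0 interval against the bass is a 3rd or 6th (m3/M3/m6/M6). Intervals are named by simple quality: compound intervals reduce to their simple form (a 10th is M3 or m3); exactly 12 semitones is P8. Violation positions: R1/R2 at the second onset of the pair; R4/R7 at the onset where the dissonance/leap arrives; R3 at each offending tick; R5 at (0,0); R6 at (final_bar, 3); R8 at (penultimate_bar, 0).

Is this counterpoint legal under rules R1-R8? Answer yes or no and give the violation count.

bar 0: v0=D3 v1=D4 (P8)
bar 1: v0=B2 v1=B3 (P8)
bar 2: v0=A2 v1=C3 (m3)
bar 3: v0=F2 v1=C3 (P5)
bar 4: v0=G2 v1=F3 (m7)
bar 5: v0=E3 v1=C4 (m6)
bar 6: v0=D3 v1=D4 (P8)
  R1 @ bar3.0: A2/E3 P5 -> F2/C3 P5 similar
  R4 @ bar3.2: F2/G3 M2 untreated
  R4 @ bar4.0: G2/F3 m7 untreated

No (3 violations)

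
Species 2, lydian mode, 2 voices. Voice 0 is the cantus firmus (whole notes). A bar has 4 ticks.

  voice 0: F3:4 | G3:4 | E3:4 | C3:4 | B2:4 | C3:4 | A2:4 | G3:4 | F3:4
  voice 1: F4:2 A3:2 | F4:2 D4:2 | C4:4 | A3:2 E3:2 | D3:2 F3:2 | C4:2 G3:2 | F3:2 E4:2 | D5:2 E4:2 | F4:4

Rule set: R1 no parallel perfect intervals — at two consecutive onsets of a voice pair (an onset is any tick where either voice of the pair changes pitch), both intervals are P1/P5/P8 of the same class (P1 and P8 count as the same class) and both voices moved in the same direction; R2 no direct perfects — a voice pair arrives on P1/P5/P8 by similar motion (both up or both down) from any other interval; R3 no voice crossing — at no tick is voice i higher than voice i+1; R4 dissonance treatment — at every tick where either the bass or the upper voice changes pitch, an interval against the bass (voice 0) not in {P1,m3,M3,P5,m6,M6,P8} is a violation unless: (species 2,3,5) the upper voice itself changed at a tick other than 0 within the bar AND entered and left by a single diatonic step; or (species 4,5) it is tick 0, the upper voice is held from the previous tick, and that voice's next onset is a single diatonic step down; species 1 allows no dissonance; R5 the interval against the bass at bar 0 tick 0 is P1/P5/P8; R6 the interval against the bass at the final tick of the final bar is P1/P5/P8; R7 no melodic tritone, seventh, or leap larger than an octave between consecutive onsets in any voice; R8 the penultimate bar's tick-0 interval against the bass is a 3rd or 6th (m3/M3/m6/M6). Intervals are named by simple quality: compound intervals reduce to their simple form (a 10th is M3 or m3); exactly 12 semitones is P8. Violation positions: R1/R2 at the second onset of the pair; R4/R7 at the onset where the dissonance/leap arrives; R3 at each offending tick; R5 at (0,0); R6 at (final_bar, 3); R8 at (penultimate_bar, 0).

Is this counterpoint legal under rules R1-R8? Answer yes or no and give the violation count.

No (9 violations)

bar 0: v0=F3 v1=F4 (P8)
bar 1: v0=G3 v1=F4 (m7)
bar 2: v0=E3 v1=C4 (m6)
bar 3: v0=C3 v1=A3 (M6)
bar 4: v0=B2 v1=D3 (m3)
bar 5: v0=C3 v1=C4 (P8)
bar 6: v0=A2 v1=F3 (m6)
bar 7: v0=G3 v1=D5 (P5)
bar 8: v0=F3 v1=F4 (P8)
  R4 @ bar1.0: G3/F4 m7 untreated
  R4 @ bar4.2: B2/F3 TT untreated
  R2 @ bar5.0: B2/F3 TT -> C3/C4 P8 similar
  R7 @ bar6.2: F3->E4 leap 11st
  R1 @ bar7.0: A2/E4 P5 -> G3/D5 P5 similar
  R7 @ bar7.0: A2->G3 leap 10st
  R7 @ bar7.0: E4->D5 leap 10st
  R8 @ bar7.0: penult P5 not 3rd/6th
  R7 @ bar7.2: D5->E4 leap 10st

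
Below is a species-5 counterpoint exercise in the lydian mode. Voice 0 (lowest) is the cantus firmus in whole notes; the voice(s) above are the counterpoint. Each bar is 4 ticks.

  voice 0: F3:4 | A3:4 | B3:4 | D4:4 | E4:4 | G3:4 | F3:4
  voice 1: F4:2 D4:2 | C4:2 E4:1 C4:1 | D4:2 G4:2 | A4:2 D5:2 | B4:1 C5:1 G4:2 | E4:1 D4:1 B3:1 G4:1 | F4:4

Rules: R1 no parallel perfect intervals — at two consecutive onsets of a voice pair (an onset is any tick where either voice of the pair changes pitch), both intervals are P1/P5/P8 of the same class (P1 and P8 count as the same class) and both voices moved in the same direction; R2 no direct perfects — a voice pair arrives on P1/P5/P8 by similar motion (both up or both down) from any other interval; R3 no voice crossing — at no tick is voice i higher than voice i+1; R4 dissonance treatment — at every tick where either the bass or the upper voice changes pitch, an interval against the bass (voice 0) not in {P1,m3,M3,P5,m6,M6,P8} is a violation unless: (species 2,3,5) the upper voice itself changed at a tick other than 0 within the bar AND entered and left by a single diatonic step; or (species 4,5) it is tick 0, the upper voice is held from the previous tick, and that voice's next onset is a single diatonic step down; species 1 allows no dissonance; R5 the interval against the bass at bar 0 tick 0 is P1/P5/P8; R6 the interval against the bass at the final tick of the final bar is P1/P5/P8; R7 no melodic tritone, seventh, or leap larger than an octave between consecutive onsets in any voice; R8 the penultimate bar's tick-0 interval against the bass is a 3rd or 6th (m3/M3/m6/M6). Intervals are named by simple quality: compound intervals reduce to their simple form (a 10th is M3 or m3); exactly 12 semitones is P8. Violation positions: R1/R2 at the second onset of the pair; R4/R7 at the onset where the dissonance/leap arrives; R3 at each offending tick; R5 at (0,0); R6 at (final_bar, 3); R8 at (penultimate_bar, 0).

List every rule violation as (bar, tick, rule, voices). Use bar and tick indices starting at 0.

(3, 0, R2, (0, 1))
(6, 0, R1, (0, 1))

bar 0: v0=F3 v1=F4 downbeat P8
bar 1: v0=A3 v1=C4 downbeat m3
bar 2: v0=B3 v1=D4 downbeat m3
bar 3: v0=D4 v1=A4 downbeat P5
bar 4: v0=E4 v1=B4 downbeat P5
bar 5: v0=G3 v1=E4 downbeat M6
bar 6: v0=F3 v1=F4 downbeat P8
  -> R2 @ bar 3 tick 0 v(0, 1): B3/G4 m6 -> D4/A4 P5 similar
  -> R1 @ bar 6 tick 0 v(0, 1): G3/G4 P8 -> F3/F4 P8 similar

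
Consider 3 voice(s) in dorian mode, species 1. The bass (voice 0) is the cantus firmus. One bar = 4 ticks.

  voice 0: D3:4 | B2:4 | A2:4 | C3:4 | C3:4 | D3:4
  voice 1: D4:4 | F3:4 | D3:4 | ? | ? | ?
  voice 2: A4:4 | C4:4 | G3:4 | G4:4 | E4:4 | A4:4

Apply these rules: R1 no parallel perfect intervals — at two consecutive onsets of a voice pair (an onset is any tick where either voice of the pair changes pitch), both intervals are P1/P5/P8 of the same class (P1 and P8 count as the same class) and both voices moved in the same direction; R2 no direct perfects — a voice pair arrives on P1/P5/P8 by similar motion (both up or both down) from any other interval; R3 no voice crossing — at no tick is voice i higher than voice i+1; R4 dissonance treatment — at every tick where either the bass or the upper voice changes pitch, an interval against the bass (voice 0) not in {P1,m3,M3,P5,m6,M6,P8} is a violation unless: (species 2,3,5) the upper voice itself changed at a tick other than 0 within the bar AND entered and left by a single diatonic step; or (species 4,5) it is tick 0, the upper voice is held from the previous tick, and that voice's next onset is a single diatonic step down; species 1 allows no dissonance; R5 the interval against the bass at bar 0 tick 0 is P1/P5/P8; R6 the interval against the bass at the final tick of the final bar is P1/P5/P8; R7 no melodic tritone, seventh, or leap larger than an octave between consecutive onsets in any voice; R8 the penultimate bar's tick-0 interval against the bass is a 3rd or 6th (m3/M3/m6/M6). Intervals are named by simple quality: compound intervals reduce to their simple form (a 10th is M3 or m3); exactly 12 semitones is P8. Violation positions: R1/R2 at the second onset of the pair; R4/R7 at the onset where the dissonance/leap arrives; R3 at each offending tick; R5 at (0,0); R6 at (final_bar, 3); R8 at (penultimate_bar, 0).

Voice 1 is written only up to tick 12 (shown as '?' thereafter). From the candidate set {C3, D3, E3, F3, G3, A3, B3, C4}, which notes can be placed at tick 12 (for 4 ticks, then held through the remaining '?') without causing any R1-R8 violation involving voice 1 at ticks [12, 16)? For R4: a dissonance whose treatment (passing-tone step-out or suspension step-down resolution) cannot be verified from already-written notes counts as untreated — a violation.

{A3, C3, E3}

C3: legal
D3: violates R4
E3: legal
F3: violates R4
G3: violates R2
A3: legal
B3: violates R4
C4: violates R2,R7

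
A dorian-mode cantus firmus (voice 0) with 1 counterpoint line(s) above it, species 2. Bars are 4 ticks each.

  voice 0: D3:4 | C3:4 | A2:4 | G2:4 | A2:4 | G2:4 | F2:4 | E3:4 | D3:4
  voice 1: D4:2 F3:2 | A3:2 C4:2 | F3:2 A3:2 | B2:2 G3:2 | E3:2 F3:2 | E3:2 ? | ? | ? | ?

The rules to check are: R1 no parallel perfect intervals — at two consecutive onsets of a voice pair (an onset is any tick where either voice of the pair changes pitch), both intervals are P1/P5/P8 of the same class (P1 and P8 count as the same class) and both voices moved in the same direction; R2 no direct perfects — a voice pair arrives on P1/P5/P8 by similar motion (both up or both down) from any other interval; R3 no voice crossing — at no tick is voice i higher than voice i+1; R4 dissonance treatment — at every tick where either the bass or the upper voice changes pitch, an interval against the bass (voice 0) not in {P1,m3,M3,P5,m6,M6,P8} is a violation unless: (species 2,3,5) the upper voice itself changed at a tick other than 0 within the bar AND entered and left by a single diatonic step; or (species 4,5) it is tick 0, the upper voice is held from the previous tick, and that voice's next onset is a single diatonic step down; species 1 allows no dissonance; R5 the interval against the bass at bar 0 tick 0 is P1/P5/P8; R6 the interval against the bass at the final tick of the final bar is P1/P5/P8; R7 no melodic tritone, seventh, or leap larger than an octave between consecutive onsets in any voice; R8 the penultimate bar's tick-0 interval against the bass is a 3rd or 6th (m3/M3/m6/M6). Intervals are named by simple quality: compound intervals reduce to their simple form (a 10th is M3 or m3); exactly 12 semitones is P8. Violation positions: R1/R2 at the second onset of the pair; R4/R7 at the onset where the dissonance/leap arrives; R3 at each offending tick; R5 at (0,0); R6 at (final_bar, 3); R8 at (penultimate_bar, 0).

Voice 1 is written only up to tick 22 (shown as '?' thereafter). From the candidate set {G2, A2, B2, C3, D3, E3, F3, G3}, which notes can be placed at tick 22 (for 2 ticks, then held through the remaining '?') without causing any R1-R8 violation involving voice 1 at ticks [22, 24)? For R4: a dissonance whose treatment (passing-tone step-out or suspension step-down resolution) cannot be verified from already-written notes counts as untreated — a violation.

G2: legal
A2: violates R4
B2: legal
C3: violates R4
D3: legal
E3: legal
F3: violates R4
G3: legal

{B2, D3, E3, G2, G3}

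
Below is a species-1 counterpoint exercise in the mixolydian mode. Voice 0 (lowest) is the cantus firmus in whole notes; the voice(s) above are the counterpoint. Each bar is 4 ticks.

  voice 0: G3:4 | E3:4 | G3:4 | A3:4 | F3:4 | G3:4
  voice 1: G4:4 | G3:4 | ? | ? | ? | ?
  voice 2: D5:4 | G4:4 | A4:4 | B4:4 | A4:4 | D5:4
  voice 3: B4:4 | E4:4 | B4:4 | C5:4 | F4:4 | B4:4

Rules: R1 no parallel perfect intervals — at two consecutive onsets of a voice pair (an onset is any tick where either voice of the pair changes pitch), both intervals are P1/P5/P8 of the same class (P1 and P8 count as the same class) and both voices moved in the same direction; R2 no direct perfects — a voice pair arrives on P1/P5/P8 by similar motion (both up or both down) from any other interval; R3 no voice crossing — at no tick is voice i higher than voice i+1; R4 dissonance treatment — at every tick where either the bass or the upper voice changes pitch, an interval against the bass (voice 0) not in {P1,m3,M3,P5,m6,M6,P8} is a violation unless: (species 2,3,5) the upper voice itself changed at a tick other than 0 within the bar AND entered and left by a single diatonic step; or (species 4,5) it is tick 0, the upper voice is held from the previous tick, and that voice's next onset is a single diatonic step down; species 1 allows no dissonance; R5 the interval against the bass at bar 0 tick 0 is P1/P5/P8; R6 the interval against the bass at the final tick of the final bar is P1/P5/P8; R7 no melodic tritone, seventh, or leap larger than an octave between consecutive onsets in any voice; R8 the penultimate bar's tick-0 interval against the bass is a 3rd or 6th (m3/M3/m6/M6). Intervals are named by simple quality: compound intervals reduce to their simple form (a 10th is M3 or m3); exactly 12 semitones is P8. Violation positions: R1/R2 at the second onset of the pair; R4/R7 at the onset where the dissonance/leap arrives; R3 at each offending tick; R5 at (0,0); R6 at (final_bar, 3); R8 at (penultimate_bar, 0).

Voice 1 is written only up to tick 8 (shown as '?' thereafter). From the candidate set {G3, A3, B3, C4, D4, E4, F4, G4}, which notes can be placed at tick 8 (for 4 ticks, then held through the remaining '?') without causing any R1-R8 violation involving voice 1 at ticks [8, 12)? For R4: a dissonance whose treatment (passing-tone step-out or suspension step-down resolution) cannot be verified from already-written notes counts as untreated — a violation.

G3: legal
A3: violates R1,R4
B3: violates R2
C4: violates R4
D4: violates R2
E4: violates R2
F4: violates R4,R7
G4: violates R2

{G3}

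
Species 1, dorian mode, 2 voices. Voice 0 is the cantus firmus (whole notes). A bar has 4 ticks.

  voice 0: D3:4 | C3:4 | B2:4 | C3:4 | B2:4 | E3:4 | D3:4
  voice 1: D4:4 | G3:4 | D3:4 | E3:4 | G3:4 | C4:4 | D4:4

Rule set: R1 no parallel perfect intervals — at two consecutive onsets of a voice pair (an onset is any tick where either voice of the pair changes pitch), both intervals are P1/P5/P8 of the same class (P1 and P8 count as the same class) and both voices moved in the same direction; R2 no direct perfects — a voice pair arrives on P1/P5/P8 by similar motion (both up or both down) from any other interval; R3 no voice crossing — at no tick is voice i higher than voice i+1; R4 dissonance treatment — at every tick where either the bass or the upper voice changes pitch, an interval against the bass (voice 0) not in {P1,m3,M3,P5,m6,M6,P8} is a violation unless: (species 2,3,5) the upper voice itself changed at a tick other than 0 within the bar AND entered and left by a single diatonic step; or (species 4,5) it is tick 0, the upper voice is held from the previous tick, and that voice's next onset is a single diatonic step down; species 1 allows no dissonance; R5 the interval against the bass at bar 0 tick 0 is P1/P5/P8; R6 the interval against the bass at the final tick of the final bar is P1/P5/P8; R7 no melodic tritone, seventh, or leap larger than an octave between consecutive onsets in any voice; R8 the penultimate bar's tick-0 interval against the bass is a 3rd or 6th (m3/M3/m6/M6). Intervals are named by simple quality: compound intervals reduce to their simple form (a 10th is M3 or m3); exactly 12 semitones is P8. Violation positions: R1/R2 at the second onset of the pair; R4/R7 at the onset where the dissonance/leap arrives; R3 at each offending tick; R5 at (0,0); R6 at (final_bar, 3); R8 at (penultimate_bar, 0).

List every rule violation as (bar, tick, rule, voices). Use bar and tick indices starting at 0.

(1, 0, R2, (0, 1))

bar 0: v0=D3 v1=D4 downbeat P8
bar 1: v0=C3 v1=G3 downbeat P5
bar 2: v0=B2 v1=D3 downbeat m3
bar 3: v0=C3 v1=E3 downbeat M3
bar 4: v0=B2 v1=G3 downbeat m6
bar 5: v0=E3 v1=C4 downbeat m6
bar 6: v0=D3 v1=D4 downbeat P8
  -> R2 @ bar 1 tick 0 v(0, 1): D3/D4 P8 -> C3/G3 P5 similar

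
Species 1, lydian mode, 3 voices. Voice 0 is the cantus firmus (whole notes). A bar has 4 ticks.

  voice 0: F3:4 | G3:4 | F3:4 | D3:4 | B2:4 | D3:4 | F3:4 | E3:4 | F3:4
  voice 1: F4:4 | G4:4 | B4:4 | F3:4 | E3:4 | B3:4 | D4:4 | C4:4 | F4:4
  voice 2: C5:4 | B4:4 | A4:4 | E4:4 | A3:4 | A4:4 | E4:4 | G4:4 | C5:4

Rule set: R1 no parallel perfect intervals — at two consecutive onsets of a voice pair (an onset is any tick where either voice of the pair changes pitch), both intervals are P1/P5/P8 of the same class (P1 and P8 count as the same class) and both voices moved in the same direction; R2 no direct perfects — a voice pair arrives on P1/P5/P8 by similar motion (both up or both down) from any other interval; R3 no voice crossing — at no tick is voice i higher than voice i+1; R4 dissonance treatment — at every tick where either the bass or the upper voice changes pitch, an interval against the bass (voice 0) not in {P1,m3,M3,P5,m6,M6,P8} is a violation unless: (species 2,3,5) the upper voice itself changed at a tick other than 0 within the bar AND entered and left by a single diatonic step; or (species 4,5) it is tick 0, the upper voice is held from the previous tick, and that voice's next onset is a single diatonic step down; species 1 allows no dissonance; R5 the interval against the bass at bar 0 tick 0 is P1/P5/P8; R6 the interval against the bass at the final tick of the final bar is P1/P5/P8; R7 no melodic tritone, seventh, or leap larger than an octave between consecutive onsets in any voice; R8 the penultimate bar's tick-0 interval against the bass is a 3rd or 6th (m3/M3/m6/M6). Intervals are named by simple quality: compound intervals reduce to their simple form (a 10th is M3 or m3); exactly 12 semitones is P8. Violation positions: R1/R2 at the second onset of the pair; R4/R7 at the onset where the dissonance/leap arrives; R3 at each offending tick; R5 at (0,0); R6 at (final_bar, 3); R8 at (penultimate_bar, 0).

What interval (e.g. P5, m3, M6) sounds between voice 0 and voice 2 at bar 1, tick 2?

M3

voice 0=G3 voice 2=B4 -> M3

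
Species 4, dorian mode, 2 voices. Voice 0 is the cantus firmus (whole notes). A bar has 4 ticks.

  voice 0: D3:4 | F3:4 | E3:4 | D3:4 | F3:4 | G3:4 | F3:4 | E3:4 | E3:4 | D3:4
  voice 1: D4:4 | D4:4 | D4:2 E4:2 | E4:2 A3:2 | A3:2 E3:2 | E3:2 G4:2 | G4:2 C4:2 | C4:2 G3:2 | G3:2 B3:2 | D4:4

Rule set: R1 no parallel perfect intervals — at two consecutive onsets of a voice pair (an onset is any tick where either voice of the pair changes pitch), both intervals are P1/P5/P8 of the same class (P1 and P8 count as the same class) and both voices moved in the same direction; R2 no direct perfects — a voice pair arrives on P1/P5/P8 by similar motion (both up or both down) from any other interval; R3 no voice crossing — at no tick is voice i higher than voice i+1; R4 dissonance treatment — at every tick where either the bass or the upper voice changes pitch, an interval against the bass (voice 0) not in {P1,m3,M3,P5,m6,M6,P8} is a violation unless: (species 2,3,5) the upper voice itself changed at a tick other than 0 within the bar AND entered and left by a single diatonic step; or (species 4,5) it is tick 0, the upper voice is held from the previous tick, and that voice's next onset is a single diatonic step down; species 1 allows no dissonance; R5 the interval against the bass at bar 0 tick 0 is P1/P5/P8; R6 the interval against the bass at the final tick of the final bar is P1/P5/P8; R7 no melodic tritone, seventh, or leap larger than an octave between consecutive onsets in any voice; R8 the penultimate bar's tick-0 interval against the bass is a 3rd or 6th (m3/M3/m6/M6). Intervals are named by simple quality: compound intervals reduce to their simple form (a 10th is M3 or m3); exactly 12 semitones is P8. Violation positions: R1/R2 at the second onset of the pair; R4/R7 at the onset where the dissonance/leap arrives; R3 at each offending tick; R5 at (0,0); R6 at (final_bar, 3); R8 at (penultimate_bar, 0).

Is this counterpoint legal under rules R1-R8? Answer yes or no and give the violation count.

bar 0: v0=D3 v1=D4 (P8)
bar 1: v0=F3 v1=D4 (M6)
bar 2: v0=E3 v1=D4 (m7)
bar 3: v0=D3 v1=E4 (M2)
bar 4: v0=F3 v1=A3 (M3)
bar 5: v0=G3 v1=E3 (m3)
bar 6: v0=F3 v1=G4 (M2)
bar 7: v0=E3 v1=C4 (m6)
bar 8: v0=E3 v1=G3 (m3)
bar 9: v0=D3 v1=D4 (P8)
  R4 @ bar2.0: E3/D4 m7 untreated
  R4 @ bar3.0: D3/E4 M2 untreated
  R3 @ bar4.2: F3 above E3
  R4 @ bar4.2: F3/E3 m2 untreated
  R3 @ bar4.3: F3 above E3
  R3 @ bar5.0: G3 above E3
  R3 @ bar5.1: G3 above E3
  R7 @ bar5.2: E3->G4 leap 15st
  R4 @ bar6.0: F3/G4 M2 untreated

No (9 violations)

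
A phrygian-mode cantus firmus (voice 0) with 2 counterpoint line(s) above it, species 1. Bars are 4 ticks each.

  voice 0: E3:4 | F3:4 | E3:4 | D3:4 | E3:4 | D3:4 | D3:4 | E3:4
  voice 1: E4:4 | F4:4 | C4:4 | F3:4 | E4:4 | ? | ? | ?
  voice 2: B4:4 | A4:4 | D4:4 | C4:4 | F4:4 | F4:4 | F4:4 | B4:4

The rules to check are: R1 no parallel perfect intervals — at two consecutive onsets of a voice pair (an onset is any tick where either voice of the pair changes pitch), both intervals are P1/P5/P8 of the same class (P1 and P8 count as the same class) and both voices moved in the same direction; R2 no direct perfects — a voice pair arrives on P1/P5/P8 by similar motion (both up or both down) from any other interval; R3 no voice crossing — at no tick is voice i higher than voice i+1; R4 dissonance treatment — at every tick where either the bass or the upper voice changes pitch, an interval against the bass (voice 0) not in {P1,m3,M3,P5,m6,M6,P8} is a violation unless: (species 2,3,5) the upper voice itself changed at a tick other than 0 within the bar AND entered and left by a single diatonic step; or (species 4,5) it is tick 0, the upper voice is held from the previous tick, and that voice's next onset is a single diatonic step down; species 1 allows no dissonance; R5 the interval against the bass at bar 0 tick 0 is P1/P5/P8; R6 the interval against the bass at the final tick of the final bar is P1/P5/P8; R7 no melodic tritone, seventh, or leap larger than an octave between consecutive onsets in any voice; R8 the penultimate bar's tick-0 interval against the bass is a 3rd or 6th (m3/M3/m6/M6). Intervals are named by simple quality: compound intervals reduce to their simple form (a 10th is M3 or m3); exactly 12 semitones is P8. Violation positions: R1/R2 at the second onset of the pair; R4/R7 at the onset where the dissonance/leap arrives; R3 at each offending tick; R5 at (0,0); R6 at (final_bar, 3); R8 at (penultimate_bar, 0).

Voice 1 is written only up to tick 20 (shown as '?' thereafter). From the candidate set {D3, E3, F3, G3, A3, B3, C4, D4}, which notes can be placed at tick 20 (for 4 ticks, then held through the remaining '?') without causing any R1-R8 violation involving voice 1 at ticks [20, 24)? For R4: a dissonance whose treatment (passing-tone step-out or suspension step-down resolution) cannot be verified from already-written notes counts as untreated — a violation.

{B3}

D3: violates R1,R7
E3: violates R4
F3: violates R7
G3: violates R4
A3: violates R2
B3: legal
C4: violates R4
D4: violates R1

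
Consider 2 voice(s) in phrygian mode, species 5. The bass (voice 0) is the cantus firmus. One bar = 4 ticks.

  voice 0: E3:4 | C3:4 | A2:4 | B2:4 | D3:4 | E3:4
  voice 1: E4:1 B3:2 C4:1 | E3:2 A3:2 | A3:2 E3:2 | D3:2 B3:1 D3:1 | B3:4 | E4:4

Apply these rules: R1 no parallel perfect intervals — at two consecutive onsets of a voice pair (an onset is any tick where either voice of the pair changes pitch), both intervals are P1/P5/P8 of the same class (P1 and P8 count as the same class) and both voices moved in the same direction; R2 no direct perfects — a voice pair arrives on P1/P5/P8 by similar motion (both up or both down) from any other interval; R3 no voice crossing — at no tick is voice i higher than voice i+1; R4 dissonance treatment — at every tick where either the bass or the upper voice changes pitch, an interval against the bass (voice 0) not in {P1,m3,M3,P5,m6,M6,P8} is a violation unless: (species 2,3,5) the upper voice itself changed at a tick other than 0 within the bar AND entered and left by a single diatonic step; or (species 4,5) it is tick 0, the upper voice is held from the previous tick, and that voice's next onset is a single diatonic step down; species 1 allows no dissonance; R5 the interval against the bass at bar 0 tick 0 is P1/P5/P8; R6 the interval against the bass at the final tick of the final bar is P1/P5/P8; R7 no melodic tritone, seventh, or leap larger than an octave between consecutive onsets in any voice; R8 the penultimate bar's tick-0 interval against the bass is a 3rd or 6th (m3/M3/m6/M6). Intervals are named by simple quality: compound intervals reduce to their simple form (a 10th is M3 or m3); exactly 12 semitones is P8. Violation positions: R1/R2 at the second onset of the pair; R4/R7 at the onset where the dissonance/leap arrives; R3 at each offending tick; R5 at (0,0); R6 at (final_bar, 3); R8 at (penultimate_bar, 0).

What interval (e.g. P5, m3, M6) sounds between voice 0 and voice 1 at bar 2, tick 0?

P8

voice 0=A2 voice 1=A3 -> P8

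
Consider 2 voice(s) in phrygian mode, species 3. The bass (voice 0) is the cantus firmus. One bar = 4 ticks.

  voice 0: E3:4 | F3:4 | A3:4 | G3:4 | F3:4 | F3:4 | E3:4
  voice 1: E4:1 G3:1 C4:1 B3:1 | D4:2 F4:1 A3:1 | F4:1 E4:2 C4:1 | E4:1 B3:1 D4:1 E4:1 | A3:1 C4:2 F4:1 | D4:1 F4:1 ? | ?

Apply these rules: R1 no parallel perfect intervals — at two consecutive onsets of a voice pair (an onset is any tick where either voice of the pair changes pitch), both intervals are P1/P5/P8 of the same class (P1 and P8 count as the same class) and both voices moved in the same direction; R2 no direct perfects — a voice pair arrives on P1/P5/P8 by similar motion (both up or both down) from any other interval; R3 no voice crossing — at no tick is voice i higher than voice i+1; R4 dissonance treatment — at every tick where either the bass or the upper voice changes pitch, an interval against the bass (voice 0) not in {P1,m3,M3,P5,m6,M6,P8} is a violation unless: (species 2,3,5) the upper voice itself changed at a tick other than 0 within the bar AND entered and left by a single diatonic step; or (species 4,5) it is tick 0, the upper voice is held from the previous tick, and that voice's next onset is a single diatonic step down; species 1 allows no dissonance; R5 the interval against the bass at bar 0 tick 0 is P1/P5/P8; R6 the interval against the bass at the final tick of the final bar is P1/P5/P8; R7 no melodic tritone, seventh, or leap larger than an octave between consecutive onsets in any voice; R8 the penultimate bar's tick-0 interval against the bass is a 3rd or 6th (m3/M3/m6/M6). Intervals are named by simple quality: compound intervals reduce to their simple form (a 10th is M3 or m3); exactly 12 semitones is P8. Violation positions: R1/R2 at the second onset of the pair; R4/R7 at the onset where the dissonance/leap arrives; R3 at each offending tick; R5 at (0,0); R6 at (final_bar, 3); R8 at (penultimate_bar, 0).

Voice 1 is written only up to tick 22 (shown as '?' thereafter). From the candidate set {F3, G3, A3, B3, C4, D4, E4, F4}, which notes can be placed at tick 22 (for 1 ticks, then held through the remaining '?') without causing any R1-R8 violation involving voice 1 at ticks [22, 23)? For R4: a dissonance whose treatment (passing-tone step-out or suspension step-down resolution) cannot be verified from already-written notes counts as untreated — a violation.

F3: legal
G3: violates R4,R7
A3: legal
B3: violates R4,R7
C4: legal
D4: legal
E4: violates R4
F4: legal

{A3, C4, D4, F3, F4}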